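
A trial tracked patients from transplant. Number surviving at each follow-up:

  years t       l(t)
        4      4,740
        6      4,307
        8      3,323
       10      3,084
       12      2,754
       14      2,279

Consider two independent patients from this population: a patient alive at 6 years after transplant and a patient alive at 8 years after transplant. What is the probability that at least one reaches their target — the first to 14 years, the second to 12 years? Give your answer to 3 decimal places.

0.919

p₁ = l(14)/l(6) = 2,279/4,307 = 0.529139; p₂ = l(12)/l(8) = 2,754/3,323 = 0.828769.
P(at least one) = 1 − (1−p₁)(1−p₂) = 1 − 0.470861 × 0.171231 = 0.919374.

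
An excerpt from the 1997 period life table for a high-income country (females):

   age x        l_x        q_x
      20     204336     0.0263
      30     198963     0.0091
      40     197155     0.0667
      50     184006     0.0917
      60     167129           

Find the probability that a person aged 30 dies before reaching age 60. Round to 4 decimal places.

P(die before 60 | alive at 30) = 1 − l_60/l_30 = 1 − 167129/198963 = (31834)/198963 = 0.160000.

0.1600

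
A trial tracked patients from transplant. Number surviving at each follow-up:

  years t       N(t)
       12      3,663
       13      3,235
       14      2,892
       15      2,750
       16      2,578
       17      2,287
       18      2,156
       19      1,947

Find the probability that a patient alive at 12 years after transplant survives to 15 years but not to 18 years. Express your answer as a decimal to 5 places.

0.16216

This is the probability of reaching 15 but not 18, conditional on being alive at 12: (N(15) − N(18)) / N(12).
= (2,750 − 2,156) / 3,663 = 594 / 3,663 = 0.162162.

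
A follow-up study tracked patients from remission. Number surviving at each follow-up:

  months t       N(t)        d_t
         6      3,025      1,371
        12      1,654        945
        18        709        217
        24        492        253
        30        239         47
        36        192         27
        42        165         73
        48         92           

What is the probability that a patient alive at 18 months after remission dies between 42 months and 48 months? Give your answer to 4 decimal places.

This is the probability of reaching 42 but not 48, conditional on being alive at 18: (N(42) − N(48)) / N(18).
= (165 − 92) / 709 = 73 / 709 = 0.102962.

0.1030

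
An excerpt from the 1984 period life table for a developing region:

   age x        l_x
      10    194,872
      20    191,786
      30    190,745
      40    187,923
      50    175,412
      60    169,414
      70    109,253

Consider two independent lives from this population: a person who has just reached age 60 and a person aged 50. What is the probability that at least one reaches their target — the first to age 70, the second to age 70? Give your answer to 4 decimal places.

0.8661

p₁ = l_70/l_60 = 109,253/169,414 = 0.644888; p₂ = l_70/l_50 = 109,253/175,412 = 0.622837.
P(at least one) = 1 − (1−p₁)(1−p₂) = 1 − 0.355112 × 0.377163 = 0.866065.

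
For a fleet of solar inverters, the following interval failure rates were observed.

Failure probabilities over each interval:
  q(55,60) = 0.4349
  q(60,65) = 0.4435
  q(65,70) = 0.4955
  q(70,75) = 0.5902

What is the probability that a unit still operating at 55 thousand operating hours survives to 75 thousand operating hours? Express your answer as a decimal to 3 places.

0.065

P(survive 55→75) = (1 − 0.4349) × (1 − 0.4435) × (1 − 0.4955) × (1 − 0.5902).
= 0.5651 × 0.5565 × 0.5045 × 0.4098 = 0.065017.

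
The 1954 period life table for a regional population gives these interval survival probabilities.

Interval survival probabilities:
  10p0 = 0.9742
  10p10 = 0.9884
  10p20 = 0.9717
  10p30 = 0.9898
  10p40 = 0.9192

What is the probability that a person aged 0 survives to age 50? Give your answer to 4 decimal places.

0.8513

The overall survival probability is 0.9742 × 0.9884 × 0.9717 × 0.9898 × 0.9192.
= 0.851276.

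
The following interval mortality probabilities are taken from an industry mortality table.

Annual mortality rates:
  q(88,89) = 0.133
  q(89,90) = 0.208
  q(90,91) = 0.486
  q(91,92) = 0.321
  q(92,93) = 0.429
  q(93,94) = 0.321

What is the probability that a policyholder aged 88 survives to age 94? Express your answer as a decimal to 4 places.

0.0929

P(survive 88→94) = (1 − 0.133) × (1 − 0.208) × (1 − 0.486) × (1 − 0.321) × (1 − 0.429) × (1 − 0.321).
= 0.867 × 0.792 × 0.514 × 0.679 × 0.571 × 0.679 = 0.092914.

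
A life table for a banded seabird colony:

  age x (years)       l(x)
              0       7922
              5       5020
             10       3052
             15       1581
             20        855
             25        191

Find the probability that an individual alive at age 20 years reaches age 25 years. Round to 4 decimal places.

0.2234

The conditional survival probability is l(25)/l(20) = 191/855 = 0.223392.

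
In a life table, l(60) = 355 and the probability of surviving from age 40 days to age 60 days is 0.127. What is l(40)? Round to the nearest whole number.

l(40) = l(60) / p = 355 / 0.127 = 2795.

2795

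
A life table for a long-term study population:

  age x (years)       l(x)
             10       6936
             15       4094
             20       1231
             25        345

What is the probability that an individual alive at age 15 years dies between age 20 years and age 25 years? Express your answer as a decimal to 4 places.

0.2164

This is the probability of reaching 20 but not 25, conditional on being alive at 15: (l(20) − l(25)) / l(15).
= (1231 − 345) / 4094 = 886 / 4094 = 0.216414.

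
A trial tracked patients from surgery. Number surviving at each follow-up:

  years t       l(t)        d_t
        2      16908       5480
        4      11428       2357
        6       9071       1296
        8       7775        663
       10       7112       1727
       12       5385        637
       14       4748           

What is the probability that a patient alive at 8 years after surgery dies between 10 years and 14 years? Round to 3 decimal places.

This is the probability of reaching 10 but not 14, conditional on being alive at 8: (l(10) − l(14)) / l(8).
= (7112 − 4748) / 7775 = 2364 / 7775 = 0.304051.

0.304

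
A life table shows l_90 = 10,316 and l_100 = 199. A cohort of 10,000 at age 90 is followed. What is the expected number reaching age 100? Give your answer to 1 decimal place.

192.9

The relevant probability is 199/10,316 = 0.019290.
Expected number = 10,000 × 0.019290 = 192.9.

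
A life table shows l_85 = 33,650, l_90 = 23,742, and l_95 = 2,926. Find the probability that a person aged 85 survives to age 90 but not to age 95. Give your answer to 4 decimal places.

This is the probability of reaching 90 but not 95, conditional on being alive at 85: (l_90 − l_95) / l_85.
= (23,742 − 2,926) / 33,650 = 20,816 / 33,650 = 0.618603.

0.6186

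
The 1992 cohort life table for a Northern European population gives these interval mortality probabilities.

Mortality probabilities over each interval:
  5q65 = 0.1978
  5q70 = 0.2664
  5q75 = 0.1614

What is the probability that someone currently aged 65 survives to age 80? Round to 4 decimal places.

The overall survival probability is (1 − 0.1978) × (1 − 0.2664) × (1 − 0.1614).
= 0.8022 × 0.7336 × 0.8386 = 0.493511.

0.4935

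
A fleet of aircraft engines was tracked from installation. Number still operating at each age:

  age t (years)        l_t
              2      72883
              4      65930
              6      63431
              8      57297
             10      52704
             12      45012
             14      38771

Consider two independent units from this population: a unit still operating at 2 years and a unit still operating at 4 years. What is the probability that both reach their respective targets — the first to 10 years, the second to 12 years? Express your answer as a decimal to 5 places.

0.49370

p₁ = l_10/l_2 = 52704/72883 = 0.723132; p₂ = l_12/l_4 = 45012/65930 = 0.682724.
P(both) = p₁ × p₂ = 0.723132 × 0.682724 = 0.493700.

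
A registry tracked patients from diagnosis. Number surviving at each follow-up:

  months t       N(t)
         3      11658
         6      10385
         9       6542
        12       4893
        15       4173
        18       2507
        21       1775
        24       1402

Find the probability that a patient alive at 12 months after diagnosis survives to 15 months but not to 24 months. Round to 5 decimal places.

This is the probability of reaching 15 but not 24, conditional on being alive at 12: (N(15) − N(24)) / N(12).
= (4173 − 1402) / 4893 = 2771 / 4893 = 0.566319.

0.56632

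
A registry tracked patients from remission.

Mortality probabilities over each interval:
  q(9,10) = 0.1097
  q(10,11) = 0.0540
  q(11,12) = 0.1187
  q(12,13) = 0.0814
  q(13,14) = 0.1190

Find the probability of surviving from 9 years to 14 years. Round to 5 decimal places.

Survival from 9 to 14 is the product of surviving each interval: (1 − 0.1097) × (1 − 0.0540) × (1 − 0.1187) × (1 − 0.0814) × (1 − 0.1190).
= 0.8903 × 0.9460 × 0.8813 × 0.9186 × 0.8810 = 0.600694.

0.60069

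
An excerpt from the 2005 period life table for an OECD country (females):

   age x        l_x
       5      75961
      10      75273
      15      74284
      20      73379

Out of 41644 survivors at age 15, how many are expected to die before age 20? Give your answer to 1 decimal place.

507.3

The relevant probability is 1 − 73379/74284 = 0.012183.
Expected number = 41644 × 0.012183 = 507.3.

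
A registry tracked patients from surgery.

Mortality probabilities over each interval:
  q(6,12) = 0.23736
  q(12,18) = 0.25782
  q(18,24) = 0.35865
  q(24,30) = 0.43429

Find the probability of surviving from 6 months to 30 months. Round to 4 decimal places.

0.2054

Survival from 6 to 30 is the product of surviving each interval: (1 − 0.23736) × (1 − 0.25782) × (1 − 0.35865) × (1 − 0.43429).
= 0.76264 × 0.74218 × 0.64135 × 0.56571 = 0.205361.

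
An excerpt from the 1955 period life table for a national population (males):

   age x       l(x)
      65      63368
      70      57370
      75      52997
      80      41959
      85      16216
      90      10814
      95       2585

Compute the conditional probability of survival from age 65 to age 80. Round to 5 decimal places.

0.66215

The conditional survival probability is l(80)/l(65) = 41959/63368 = 0.662148.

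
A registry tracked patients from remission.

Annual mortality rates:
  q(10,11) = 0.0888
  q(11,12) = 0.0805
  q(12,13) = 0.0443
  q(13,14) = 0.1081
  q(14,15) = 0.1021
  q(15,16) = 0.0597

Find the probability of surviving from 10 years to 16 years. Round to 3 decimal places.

The overall survival probability is (1 − 0.0888) × (1 − 0.0805) × (1 − 0.0443) × (1 − 0.1081) × (1 − 0.1021) × (1 − 0.0597).
= 0.9112 × 0.9195 × 0.9557 × 0.8919 × 0.8979 × 0.9403 = 0.602973.

0.603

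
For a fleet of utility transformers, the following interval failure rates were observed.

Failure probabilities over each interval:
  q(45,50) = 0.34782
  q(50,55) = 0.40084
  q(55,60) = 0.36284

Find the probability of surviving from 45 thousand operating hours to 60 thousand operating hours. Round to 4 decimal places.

The overall survival probability is (1 − 0.34782) × (1 − 0.40084) × (1 − 0.36284).
= 0.65218 × 0.59916 × 0.63716 = 0.248977.

0.2490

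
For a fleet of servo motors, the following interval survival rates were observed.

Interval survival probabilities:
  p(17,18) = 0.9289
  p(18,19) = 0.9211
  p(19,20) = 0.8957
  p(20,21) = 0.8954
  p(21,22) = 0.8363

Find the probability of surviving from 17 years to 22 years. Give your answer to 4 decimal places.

Survival from 17 to 22 is the product of surviving each interval: 0.9289 × 0.9211 × 0.8957 × 0.8954 × 0.8363.
= 0.573875.

0.5739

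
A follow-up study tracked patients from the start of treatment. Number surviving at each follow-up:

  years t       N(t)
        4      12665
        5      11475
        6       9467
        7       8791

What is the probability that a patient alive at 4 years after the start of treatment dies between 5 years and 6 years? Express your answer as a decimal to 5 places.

0.15855

This is the probability of reaching 5 but not 6, conditional on being alive at 4: (N(5) − N(6)) / N(4).
= (11475 − 9467) / 12665 = 2008 / 12665 = 0.158547.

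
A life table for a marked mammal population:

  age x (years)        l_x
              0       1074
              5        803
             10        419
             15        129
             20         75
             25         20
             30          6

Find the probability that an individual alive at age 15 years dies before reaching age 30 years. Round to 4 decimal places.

0.9535

P(die before 30 | alive at 15) = 1 − l_30/l_15 = 1 − 6/129 = (123)/129 = 0.953488.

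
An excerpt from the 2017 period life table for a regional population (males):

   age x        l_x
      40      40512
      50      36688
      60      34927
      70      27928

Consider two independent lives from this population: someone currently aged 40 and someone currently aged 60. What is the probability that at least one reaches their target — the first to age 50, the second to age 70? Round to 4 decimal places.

0.9811

p₁ = l_50/l_40 = 36688/40512 = 0.905608; p₂ = l_70/l_60 = 27928/34927 = 0.799611.
P(at least one) = 1 − (1−p₁)(1−p₂) = 1 − 0.094392 × 0.200389 = 0.981085.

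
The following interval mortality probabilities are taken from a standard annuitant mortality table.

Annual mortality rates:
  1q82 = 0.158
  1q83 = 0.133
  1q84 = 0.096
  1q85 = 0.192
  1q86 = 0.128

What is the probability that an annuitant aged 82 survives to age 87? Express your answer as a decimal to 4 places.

The overall survival probability is (1 − 0.158) × (1 − 0.133) × (1 − 0.096) × (1 − 0.192) × (1 − 0.128).
= 0.842 × 0.867 × 0.904 × 0.808 × 0.872 = 0.464973.

0.4650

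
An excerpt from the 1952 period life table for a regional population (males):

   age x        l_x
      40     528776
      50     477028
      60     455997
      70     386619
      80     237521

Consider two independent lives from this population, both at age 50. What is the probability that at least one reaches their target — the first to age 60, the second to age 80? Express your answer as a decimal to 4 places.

p₁ = l_60/l_50 = 455997/477028 = 0.955912; p₂ = l_80/l_50 = 237521/477028 = 0.497918.
P(at least one) = 1 − (1−p₁)(1−p₂) = 1 − 0.044088 × 0.502082 = 0.977864.

0.9779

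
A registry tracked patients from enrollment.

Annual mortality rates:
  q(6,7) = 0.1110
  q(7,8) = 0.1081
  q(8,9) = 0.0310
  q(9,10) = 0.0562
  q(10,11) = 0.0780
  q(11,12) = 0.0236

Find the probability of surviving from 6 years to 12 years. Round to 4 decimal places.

Chaining the interval survival probabilities: (1 − 0.1110) × (1 − 0.1081) × (1 − 0.0310) × (1 − 0.0562) × (1 − 0.0780) × (1 − 0.0236).
= 0.8890 × 0.8919 × 0.9690 × 0.9438 × 0.9220 × 0.9764 = 0.652800.

0.6528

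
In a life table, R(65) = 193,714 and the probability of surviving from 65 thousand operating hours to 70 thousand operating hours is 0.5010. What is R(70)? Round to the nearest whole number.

97051

R(70) = R(65) × p = 193,714 × 0.5010 = 97051.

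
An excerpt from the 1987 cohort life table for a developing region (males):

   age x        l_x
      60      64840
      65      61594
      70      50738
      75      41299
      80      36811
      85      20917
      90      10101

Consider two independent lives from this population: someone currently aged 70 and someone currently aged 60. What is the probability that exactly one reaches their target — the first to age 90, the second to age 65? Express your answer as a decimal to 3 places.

p₁ = l_90/l_70 = 10101/50738 = 0.199082; p₂ = l_65/l_60 = 61594/64840 = 0.949938.
P(exactly one) = p₁(1−p₂) + (1−p₁)p₂ = 0.009966 + 0.760822 = 0.770789.

0.771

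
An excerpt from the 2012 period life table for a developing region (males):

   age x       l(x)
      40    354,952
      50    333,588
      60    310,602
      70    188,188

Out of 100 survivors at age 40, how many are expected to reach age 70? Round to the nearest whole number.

The relevant probability is 188,188/354,952 = 0.530179.
Expected number = 100 × 0.530179 = 53.

53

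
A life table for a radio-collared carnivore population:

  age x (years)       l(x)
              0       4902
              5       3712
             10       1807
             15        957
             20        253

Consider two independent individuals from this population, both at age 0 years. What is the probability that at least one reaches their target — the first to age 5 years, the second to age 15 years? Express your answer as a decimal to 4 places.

0.8046

p₁ = l(5)/l(0) = 3712/4902 = 0.757242; p₂ = l(15)/l(0) = 957/4902 = 0.195226.
P(at least one) = 1 − (1−p₁)(1−p₂) = 1 − 0.242758 × 0.804774 = 0.804635.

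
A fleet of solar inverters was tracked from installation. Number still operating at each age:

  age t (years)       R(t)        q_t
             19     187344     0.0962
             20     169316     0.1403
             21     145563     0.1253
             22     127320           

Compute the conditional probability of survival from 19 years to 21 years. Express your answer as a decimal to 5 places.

The conditional survival probability is R(21)/R(19) = 145563/187344 = 0.776982.

0.77698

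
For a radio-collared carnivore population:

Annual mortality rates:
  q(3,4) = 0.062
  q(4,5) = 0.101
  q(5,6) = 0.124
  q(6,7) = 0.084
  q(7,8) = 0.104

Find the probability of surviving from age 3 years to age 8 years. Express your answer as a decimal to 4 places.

0.6063

The overall survival probability is (1 − 0.062) × (1 − 0.101) × (1 − 0.124) × (1 − 0.084) × (1 − 0.104).
= 0.938 × 0.899 × 0.876 × 0.916 × 0.896 = 0.606276.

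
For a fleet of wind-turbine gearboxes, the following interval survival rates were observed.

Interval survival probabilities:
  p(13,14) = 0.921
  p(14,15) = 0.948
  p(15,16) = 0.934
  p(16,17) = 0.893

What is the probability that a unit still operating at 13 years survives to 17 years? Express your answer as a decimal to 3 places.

Survival from 13 to 17 is the product of surviving each interval: 0.921 × 0.948 × 0.934 × 0.893.
= 0.728226.

0.728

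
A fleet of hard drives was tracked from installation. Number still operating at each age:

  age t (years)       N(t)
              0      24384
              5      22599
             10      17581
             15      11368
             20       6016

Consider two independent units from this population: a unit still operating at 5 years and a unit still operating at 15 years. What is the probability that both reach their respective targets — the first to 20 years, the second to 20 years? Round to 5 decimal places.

p₁ = N(20)/N(5) = 6016/22599 = 0.266206; p₂ = N(20)/N(15) = 6016/11368 = 0.529205.
P(both) = p₁ × p₂ = 0.266206 × 0.529205 = 0.140878.

0.14088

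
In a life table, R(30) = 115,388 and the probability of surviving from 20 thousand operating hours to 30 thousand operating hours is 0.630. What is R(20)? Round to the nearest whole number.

R(20) = R(30) / p = 115,388 / 0.630 = 183156.

183156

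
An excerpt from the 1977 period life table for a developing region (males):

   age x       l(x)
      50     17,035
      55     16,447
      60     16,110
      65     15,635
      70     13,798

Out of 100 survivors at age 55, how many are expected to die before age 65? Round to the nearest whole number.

5

The relevant probability is 1 − 15,635/16,447 = 0.049371.
Expected number = 100 × 0.049371 = 5.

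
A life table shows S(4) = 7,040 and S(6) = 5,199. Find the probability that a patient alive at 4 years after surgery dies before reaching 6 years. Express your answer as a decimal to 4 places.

0.2615

P(die before 6 | alive at 4) = 1 − S(6)/S(4) = 1 − 5,199/7,040 = (1,841)/7,040 = 0.261506.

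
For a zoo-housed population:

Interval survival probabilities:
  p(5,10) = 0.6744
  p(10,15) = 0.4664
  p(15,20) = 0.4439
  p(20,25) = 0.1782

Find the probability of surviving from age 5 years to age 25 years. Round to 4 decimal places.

0.0249

The overall survival probability is 0.6744 × 0.4664 × 0.4439 × 0.1782.
= 0.024881.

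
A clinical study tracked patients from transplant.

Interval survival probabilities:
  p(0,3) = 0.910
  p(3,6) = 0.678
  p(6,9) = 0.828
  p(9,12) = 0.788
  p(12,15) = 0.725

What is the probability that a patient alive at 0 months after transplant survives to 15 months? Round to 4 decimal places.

Survival from 0 to 15 is the product of surviving each interval: 0.910 × 0.678 × 0.828 × 0.788 × 0.725.
= 0.291854.

0.2919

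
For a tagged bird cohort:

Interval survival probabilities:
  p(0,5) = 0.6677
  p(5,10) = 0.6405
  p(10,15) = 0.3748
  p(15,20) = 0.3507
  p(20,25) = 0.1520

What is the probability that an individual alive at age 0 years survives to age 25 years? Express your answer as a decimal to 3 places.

0.009

P(survive 0→25) = 0.6677 × 0.6405 × 0.3748 × 0.3507 × 0.1520.
= 0.008544.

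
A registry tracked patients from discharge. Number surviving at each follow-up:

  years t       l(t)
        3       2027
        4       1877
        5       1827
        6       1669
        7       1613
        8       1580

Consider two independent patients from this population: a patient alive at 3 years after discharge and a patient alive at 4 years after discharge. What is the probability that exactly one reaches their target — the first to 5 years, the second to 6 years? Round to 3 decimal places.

p₁ = l(5)/l(3) = 1827/2027 = 0.901332; p₂ = l(6)/l(4) = 1669/1877 = 0.889185.
P(exactly one) = p₁(1−p₂) + (1−p₁)p₂ = 0.099881 + 0.087734 = 0.187615.

0.188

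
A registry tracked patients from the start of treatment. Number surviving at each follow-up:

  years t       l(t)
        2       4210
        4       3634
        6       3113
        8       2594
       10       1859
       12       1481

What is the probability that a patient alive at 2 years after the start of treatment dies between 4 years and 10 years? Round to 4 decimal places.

0.4216

This is the probability of reaching 4 but not 10, conditional on being alive at 2: (l(4) − l(10)) / l(2).
= (3634 − 1859) / 4210 = 1775 / 4210 = 0.421615.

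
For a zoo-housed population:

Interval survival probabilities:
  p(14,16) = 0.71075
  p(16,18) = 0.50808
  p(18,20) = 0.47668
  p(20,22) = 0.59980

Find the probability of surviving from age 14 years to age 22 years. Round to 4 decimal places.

P(survive 14→22) = 0.71075 × 0.50808 × 0.47668 × 0.59980.
= 0.103248.

0.1032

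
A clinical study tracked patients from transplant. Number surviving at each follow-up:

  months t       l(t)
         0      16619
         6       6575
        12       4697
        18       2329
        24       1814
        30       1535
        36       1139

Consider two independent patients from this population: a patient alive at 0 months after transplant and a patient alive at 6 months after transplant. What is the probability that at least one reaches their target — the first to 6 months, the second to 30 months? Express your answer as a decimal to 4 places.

p₁ = l(6)/l(0) = 6575/16619 = 0.395632; p₂ = l(30)/l(6) = 1535/6575 = 0.233460.
P(at least one) = 1 − (1−p₁)(1−p₂) = 1 − 0.604368 × 0.766540 = 0.536728.

0.5367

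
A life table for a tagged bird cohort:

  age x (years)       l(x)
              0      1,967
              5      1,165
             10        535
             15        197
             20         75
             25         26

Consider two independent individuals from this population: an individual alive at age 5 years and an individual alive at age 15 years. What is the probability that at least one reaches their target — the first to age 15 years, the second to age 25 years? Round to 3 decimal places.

p₁ = l(15)/l(5) = 197/1,165 = 0.169099; p₂ = l(25)/l(15) = 26/197 = 0.131980.
P(at least one) = 1 − (1−p₁)(1−p₂) = 1 − 0.830901 × 0.868020 = 0.278761.

0.279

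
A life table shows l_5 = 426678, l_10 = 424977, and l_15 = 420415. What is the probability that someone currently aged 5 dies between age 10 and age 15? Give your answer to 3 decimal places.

We want 5|5q5 = (l_10 − l_15)/l_5.
This is the probability of reaching 10 but not 15, conditional on being alive at 5: (l_10 − l_15) / l_5.
= (424977 − 420415) / 426678 = 4562 / 426678 = 0.010692.

0.011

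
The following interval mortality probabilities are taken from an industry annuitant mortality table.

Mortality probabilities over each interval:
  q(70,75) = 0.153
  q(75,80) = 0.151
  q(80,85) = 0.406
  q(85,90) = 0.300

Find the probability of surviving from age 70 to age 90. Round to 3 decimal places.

The overall survival probability is (1 − 0.153) × (1 − 0.151) × (1 − 0.406) × (1 − 0.300).
= 0.847 × 0.849 × 0.594 × 0.700 = 0.299003.

0.299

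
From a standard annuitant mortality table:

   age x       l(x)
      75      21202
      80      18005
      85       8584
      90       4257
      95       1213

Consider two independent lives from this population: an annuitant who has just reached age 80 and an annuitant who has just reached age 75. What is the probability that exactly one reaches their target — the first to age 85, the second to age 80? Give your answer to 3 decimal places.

p₁ = l(85)/l(80) = 8584/18005 = 0.476756; p₂ = l(80)/l(75) = 18005/21202 = 0.849212.
P(exactly one) = p₁(1−p₂) + (1−p₁)p₂ = 0.071889 + 0.444345 = 0.516234.

0.516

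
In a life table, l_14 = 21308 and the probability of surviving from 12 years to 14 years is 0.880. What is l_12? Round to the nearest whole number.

24214

l_12 = l_14 / p = 21308 / 0.880 = 24214.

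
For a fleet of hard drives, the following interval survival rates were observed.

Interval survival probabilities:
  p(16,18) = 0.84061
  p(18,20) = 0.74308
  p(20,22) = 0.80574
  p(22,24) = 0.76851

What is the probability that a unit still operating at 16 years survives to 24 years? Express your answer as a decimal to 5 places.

P(survive 16→24) = 0.84061 × 0.74308 × 0.80574 × 0.76851.
= 0.386789.

0.38679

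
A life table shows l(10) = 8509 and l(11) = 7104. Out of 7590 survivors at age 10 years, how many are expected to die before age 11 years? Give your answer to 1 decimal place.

1253.3

The relevant probability is 1 − 7104/8509 = 0.165119.
Expected number = 7590 × 0.165119 = 1253.3.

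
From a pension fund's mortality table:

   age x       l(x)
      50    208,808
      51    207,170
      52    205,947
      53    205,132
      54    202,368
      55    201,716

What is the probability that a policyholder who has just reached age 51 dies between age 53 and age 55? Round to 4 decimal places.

This is the probability of reaching 53 but not 55, conditional on being alive at 51: (l(53) − l(55)) / l(51).
= (205,132 − 201,716) / 207,170 = 3,416 / 207,170 = 0.016489.

0.0165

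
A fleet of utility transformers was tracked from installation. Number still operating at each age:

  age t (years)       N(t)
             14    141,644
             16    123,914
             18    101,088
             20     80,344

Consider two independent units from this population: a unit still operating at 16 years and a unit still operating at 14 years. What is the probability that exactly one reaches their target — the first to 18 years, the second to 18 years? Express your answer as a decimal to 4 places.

p₁ = N(18)/N(16) = 101,088/123,914 = 0.815792; p₂ = N(18)/N(14) = 101,088/141,644 = 0.713677.
P(exactly one) = p₁(1−p₂) + (1−p₁)p₂ = 0.233580 + 0.131465 = 0.365045.

0.3650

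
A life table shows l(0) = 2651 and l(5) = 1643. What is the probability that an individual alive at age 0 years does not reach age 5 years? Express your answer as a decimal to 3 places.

0.380

P(die before 5 | alive at 0) = 1 − l(5)/l(0) = 1 − 1643/2651 = (1008)/2651 = 0.380234.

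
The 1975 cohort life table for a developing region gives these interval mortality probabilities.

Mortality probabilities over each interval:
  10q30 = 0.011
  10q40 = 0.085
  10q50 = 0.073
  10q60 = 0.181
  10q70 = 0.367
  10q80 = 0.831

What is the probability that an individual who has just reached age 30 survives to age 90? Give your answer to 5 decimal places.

60p30 = (1 − 0.011) × (1 − 0.085) × (1 − 0.073) × (1 − 0.181) × (1 − 0.367) × (1 − 0.831).
= 0.989 × 0.915 × 0.927 × 0.819 × 0.633 × 0.169 = 0.073497.

0.07350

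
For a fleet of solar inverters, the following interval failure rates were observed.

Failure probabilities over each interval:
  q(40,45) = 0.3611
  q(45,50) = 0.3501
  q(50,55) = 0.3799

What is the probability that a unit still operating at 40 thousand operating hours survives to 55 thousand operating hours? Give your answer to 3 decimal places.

0.257

P(survive 40→55) = (1 − 0.3611) × (1 − 0.3501) × (1 − 0.3799).
= 0.6389 × 0.6499 × 0.6201 = 0.257479.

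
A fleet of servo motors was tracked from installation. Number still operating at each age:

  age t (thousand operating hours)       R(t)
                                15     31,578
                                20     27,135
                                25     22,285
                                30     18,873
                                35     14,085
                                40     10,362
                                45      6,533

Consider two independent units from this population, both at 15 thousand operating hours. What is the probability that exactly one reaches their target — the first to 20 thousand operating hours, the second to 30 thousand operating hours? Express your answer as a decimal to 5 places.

p₁ = R(20)/R(15) = 27,135/31,578 = 0.859301; p₂ = R(30)/R(15) = 18,873/31,578 = 0.597663.
P(exactly one) = p₁(1−p₂) + (1−p₁)p₂ = 0.345729 + 0.084091 = 0.429819.

0.42982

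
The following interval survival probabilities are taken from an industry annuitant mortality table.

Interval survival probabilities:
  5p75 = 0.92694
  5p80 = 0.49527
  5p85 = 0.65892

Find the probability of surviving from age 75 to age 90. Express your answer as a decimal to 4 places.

The overall survival probability is 0.92694 × 0.49527 × 0.65892.
= 0.302501.

0.3025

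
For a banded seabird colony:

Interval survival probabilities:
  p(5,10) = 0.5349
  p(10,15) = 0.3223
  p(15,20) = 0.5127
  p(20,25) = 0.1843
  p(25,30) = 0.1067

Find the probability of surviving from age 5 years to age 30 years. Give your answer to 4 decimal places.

Survival from 5 to 30 is the product of surviving each interval: 0.5349 × 0.3223 × 0.5127 × 0.1843 × 0.1067.
= 0.001738.

0.0017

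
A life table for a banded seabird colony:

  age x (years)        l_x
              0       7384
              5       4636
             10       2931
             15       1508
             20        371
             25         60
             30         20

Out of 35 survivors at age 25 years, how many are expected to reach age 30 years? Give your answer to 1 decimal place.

The relevant probability is 20/60 = 0.333333.
Expected number = 35 × 0.333333 = 11.7.

11.7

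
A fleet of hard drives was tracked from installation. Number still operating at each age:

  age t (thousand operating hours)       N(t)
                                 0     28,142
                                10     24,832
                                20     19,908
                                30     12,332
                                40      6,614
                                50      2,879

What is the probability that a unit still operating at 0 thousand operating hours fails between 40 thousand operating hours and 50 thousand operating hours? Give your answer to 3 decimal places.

0.133

This is the probability of reaching 40 but not 50, conditional on being operational at 0: (N(40) − N(50)) / N(0).
= (6,614 − 2,879) / 28,142 = 3,735 / 28,142 = 0.132720.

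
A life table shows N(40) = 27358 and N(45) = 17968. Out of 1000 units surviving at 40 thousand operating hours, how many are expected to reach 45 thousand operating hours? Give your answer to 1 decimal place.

656.8

The relevant probability is 17968/27358 = 0.656773.
Expected number = 1000 × 0.656773 = 656.8.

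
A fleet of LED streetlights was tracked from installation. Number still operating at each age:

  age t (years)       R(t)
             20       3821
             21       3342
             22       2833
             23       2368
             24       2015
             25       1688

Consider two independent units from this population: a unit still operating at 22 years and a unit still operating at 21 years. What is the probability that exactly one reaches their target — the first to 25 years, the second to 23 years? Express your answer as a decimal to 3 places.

0.460

p₁ = R(25)/R(22) = 1688/2833 = 0.595835; p₂ = R(23)/R(21) = 2368/3342 = 0.708558.
P(exactly one) = p₁(1−p₂) + (1−p₁)p₂ = 0.173651 + 0.286374 = 0.460026.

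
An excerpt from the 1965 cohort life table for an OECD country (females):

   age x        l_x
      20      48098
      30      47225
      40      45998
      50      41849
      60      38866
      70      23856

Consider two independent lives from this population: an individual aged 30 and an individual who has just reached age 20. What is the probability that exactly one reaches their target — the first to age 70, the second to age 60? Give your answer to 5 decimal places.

p₁ = l_70/l_30 = 23856/47225 = 0.505156; p₂ = l_60/l_20 = 38866/48098 = 0.808059.
P(exactly one) = p₁(1−p₂) + (1−p₁)p₂ = 0.096960 + 0.399863 = 0.496823.

0.49682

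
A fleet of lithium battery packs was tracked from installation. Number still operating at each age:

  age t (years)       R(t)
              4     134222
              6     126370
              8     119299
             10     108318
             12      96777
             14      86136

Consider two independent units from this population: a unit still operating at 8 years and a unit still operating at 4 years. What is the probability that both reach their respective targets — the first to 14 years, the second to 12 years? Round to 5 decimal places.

0.52059

p₁ = R(14)/R(8) = 86136/119299 = 0.722018; p₂ = R(12)/R(4) = 96777/134222 = 0.721022.
P(both) = p₁ × p₂ = 0.722018 × 0.721022 = 0.520591.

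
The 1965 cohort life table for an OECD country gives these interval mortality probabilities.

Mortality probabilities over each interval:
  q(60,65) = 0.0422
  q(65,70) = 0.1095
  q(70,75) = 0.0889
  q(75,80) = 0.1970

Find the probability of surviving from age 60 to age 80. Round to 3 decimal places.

Chaining the interval survival probabilities: (1 − 0.0422) × (1 − 0.1095) × (1 − 0.0889) × (1 − 0.1970).
= 0.9578 × 0.8905 × 0.9111 × 0.8030 = 0.624008.

0.624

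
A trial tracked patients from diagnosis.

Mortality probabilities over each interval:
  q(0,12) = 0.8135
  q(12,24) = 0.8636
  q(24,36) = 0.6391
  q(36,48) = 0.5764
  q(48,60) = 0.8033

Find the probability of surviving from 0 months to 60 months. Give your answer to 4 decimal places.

The overall survival probability is (1 − 0.8135) × (1 − 0.8636) × (1 − 0.6391) × (1 − 0.5764) × (1 − 0.8033).
= 0.1865 × 0.1364 × 0.3609 × 0.4236 × 0.1967 = 0.000765.

0.0008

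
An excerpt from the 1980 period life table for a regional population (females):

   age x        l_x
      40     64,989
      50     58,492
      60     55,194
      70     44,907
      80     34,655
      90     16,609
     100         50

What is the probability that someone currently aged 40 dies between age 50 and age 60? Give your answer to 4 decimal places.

0.0507

We want 10|10q40 = (l_50 − l_60)/l_40.
This is the probability of reaching 50 but not 60, conditional on being alive at 40: (l_50 − l_60) / l_40.
= (58,492 − 55,194) / 64,989 = 3,298 / 64,989 = 0.050747.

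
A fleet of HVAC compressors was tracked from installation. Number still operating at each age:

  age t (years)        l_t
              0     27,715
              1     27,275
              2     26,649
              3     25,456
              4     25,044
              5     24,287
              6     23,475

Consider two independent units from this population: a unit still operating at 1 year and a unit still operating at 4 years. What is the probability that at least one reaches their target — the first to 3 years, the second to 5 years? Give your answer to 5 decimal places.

p₁ = l_3/l_1 = 25,456/27,275 = 0.933309; p₂ = l_5/l_4 = 24,287/25,044 = 0.969773.
P(at least one) = 1 − (1−p₁)(1−p₂) = 1 − 0.066691 × 0.030227 = 0.997984.

0.99798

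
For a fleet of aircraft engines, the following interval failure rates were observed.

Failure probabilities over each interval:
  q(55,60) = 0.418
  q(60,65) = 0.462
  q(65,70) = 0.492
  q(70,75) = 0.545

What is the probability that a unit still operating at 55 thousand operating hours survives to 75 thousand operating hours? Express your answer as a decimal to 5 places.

The overall survival probability is (1 − 0.418) × (1 − 0.462) × (1 − 0.492) × (1 − 0.545).
= 0.582 × 0.538 × 0.508 × 0.455 = 0.072374.

0.07237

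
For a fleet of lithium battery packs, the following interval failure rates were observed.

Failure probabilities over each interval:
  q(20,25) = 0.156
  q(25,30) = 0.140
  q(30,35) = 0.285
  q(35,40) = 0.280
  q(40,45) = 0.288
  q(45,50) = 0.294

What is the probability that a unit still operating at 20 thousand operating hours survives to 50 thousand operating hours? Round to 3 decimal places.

Survival from 20 to 50 is the product of surviving each interval: (1 − 0.156) × (1 − 0.140) × (1 − 0.285) × (1 − 0.280) × (1 − 0.288) × (1 − 0.294).
= 0.844 × 0.860 × 0.715 × 0.720 × 0.712 × 0.706 = 0.187830.

0.188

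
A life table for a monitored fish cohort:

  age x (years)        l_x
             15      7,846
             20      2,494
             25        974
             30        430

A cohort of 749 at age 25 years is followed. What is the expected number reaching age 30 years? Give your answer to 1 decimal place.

The relevant probability is 430/974 = 0.441478.
Expected number = 749 × 0.441478 = 330.7.

330.7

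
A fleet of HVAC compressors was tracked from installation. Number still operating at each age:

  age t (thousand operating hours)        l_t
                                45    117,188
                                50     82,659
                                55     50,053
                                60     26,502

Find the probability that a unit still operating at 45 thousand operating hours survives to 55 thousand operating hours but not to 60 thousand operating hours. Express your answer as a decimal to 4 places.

0.2010

This is the probability of reaching 55 but not 60, conditional on being operational at 45: (l_55 − l_60) / l_45.
= (50,053 − 26,502) / 117,188 = 23,551 / 117,188 = 0.200968.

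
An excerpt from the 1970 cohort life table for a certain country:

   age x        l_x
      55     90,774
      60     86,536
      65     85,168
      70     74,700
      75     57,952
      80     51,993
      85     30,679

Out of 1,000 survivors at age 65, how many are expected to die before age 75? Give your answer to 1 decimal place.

The relevant probability is 1 − 57,952/85,168 = 0.319557.
Expected number = 1,000 × 0.319557 = 319.6.

319.6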